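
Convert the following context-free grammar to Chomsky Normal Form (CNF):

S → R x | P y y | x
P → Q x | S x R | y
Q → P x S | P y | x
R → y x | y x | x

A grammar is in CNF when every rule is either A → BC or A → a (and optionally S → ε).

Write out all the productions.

TX → x; TY → y; S → x; P → y; Q → x; R → x; S → R TX; S → P X0; X0 → TY TY; P → Q TX; P → S X1; X1 → TX R; Q → P X2; X2 → TX S; Q → P TY; R → TY TX; R → TY TX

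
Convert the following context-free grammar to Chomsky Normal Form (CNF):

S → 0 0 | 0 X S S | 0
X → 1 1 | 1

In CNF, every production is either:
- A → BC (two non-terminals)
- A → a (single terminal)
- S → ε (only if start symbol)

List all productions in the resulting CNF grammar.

T0 → 0; S → 0; T1 → 1; X → 1; S → T0 T0; S → T0 X0; X0 → X X1; X1 → S S; X → T1 T1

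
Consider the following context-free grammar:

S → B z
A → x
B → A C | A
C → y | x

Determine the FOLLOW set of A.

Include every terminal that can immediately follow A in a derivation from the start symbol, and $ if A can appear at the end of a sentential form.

We compute FOLLOW(A) using the standard algorithm.
FOLLOW(S) starts with {$}.
FIRST(A) = {x}
FIRST(B) = {x}
FIRST(C) = {x, y}
FIRST(S) = {x}
FOLLOW(A) = {x, y, z}
FOLLOW(B) = {z}
FOLLOW(C) = {z}
FOLLOW(S) = {$}
Therefore, FOLLOW(A) = {x, y, z}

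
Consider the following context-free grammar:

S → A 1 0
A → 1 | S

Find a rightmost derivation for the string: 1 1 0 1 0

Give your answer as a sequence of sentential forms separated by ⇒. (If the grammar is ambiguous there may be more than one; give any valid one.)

S ⇒ A 1 0 ⇒ S 1 0 ⇒ A 1 0 1 0 ⇒ 1 1 0 1 0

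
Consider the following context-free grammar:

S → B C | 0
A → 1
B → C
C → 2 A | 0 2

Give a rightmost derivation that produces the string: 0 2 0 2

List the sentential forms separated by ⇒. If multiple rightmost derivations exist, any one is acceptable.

S ⇒ B C ⇒ B 0 2 ⇒ C 0 2 ⇒ 0 2 0 2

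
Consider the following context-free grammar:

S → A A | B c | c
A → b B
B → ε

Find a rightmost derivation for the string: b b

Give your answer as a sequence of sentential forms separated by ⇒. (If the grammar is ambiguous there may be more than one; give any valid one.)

S ⇒ A A ⇒ A b B ⇒ A b ⇒ b B b ⇒ b b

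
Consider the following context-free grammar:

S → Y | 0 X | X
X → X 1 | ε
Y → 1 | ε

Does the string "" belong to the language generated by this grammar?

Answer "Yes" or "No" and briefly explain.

Yes - a valid derivation exists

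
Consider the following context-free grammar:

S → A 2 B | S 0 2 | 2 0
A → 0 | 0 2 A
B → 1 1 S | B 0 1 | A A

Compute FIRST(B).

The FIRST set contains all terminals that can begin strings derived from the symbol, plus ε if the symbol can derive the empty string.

We compute FIRST(B) using the standard algorithm.
FIRST(A) = {0}
FIRST(B) = {0, 1}
FIRST(S) = {0, 2}
Therefore, FIRST(B) = {0, 1}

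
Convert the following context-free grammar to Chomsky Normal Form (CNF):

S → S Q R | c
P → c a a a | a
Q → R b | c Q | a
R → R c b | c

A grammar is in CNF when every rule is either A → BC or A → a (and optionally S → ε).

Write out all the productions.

S → c; TC → c; TA → a; P → a; TB → b; Q → a; R → c; S → S X0; X0 → Q R; P → TC X1; X1 → TA X2; X2 → TA TA; Q → R TB; Q → TC Q; R → R X3; X3 → TC TB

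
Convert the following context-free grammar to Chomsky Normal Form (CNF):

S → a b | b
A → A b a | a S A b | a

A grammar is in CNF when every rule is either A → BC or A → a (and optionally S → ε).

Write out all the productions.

TA → a; TB → b; S → b; A → a; S → TA TB; A → A X0; X0 → TB TA; A → TA X1; X1 → S X2; X2 → A TB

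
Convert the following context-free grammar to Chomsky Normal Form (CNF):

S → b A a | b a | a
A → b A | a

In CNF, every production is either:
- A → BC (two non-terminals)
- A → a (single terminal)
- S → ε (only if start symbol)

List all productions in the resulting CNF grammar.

TB → b; TA → a; S → a; A → a; S → TB X0; X0 → A TA; S → TB TA; A → TB A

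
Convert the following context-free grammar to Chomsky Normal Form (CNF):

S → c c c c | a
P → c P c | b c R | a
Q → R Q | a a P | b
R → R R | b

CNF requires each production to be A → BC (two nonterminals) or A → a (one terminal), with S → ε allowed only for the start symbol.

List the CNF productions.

TC → c; S → a; TB → b; P → a; TA → a; Q → b; R → b; S → TC X0; X0 → TC X1; X1 → TC TC; P → TC X2; X2 → P TC; P → TB X3; X3 → TC R; Q → R Q; Q → TA X4; X4 → TA P; R → R R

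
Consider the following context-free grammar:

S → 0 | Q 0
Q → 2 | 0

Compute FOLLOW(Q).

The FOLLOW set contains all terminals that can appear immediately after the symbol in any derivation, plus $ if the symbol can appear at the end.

We compute FOLLOW(Q) using the standard algorithm.
FOLLOW(S) starts with {$}.
FIRST(Q) = {0, 2}
FIRST(S) = {0, 2}
FOLLOW(Q) = {0}
FOLLOW(S) = {$}
Therefore, FOLLOW(Q) = {0}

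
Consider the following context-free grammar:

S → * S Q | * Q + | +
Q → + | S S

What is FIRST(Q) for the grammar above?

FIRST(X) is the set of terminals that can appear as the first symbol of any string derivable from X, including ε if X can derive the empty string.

We compute FIRST(Q) using the standard algorithm.
FIRST(Q) = {*, +}
FIRST(S) = {*, +}
Therefore, FIRST(Q) = {*, +}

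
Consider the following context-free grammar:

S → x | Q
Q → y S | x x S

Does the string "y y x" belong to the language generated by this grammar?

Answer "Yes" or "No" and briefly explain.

Yes - a valid derivation exists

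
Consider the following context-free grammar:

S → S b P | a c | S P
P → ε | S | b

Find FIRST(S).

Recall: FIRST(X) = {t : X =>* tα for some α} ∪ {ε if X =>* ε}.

We compute FIRST(S) using the standard algorithm.
FIRST(P) = {a, b, ε}
FIRST(S) = {a}
Therefore, FIRST(S) = {a}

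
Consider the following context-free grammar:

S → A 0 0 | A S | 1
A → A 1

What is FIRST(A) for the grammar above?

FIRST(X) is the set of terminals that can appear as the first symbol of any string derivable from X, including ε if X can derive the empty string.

We compute FIRST(A) using the standard algorithm.
FIRST(A) = {}
FIRST(S) = {1}
Therefore, FIRST(A) = {}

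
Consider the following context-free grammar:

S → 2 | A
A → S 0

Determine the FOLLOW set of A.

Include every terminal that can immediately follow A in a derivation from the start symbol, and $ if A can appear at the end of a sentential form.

We compute FOLLOW(A) using the standard algorithm.
FOLLOW(S) starts with {$}.
FIRST(A) = {2}
FIRST(S) = {2}
FOLLOW(A) = {$, 0}
FOLLOW(S) = {$, 0}
Therefore, FOLLOW(A) = {$, 0}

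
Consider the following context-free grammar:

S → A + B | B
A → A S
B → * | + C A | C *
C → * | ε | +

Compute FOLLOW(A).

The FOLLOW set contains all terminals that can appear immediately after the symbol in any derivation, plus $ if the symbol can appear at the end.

We compute FOLLOW(A) using the standard algorithm.
FOLLOW(S) starts with {$}.
FIRST(A) = {}
FIRST(B) = {*, +}
FIRST(C) = {*, +, ε}
FIRST(S) = {*, +}
FOLLOW(A) = {$, *, +}
FOLLOW(B) = {$, *, +}
FOLLOW(C) = {*}
FOLLOW(S) = {$, *, +}
Therefore, FOLLOW(A) = {$, *, +}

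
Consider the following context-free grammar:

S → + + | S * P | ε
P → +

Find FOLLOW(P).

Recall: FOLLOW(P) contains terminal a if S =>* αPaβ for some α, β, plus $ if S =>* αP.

We compute FOLLOW(P) using the standard algorithm.
FOLLOW(S) starts with {$}.
FIRST(P) = {+}
FIRST(S) = {*, +, ε}
FOLLOW(P) = {$, *}
FOLLOW(S) = {$, *}
Therefore, FOLLOW(P) = {$, *}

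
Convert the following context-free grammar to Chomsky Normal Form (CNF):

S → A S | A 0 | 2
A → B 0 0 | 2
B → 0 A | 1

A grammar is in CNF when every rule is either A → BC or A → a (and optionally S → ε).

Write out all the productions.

T0 → 0; S → 2; A → 2; B → 1; S → A S; S → A T0; A → B X0; X0 → T0 T0; B → T0 A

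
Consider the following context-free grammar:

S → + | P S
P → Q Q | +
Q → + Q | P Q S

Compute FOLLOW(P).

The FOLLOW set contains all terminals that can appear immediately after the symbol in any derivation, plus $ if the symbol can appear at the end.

We compute FOLLOW(P) using the standard algorithm.
FOLLOW(S) starts with {$}.
FIRST(P) = {+}
FIRST(Q) = {+}
FIRST(S) = {+}
FOLLOW(P) = {+}
FOLLOW(Q) = {+}
FOLLOW(S) = {$, +}
Therefore, FOLLOW(P) = {+}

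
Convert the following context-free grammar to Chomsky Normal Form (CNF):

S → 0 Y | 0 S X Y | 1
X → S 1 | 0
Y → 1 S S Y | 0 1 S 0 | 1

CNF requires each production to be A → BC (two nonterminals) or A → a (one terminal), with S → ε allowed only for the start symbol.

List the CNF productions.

T0 → 0; S → 1; T1 → 1; X → 0; Y → 1; S → T0 Y; S → T0 X0; X0 → S X1; X1 → X Y; X → S T1; Y → T1 X2; X2 → S X3; X3 → S Y; Y → T0 X4; X4 → T1 X5; X5 → S T0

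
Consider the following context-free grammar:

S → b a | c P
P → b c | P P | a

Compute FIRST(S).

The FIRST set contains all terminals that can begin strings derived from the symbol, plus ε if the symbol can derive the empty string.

We compute FIRST(S) using the standard algorithm.
FIRST(P) = {a, b}
FIRST(S) = {b, c}
Therefore, FIRST(S) = {b, c}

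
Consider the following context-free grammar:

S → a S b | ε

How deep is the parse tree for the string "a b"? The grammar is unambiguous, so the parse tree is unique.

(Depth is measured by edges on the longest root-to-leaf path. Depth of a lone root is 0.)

2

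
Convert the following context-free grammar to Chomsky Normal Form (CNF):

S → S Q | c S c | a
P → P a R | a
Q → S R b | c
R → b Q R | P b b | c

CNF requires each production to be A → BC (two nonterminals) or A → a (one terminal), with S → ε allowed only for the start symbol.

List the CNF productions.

TC → c; S → a; TA → a; P → a; TB → b; Q → c; R → c; S → S Q; S → TC X0; X0 → S TC; P → P X1; X1 → TA R; Q → S X2; X2 → R TB; R → TB X3; X3 → Q R; R → P X4; X4 → TB TB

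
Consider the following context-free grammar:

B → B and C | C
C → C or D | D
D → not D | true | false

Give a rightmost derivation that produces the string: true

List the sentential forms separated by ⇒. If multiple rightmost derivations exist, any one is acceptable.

B ⇒ C ⇒ D ⇒ true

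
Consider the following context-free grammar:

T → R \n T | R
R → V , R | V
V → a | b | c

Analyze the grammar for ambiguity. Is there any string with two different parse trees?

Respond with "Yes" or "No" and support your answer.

No - the grammar is unambiguous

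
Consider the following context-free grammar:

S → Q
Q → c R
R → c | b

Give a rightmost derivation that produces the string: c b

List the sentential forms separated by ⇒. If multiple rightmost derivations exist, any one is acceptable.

S ⇒ Q ⇒ c R ⇒ c b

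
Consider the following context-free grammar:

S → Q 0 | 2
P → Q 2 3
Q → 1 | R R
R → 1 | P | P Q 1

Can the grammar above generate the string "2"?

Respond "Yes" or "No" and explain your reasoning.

Yes - a valid derivation exists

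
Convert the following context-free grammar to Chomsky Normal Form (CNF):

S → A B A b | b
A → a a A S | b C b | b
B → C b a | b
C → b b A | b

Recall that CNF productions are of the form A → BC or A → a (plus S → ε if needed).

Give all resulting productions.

TB → b; S → b; TA → a; A → b; B → b; C → b; S → A X0; X0 → B X1; X1 → A TB; A → TA X2; X2 → TA X3; X3 → A S; A → TB X4; X4 → C TB; B → C X5; X5 → TB TA; C → TB X6; X6 → TB A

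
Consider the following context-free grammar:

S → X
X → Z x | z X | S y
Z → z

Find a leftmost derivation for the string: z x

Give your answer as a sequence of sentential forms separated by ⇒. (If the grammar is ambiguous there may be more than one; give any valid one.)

S ⇒ X ⇒ Z x ⇒ z x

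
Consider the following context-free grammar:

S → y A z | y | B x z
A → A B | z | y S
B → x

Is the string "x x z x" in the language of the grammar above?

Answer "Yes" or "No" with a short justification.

No - no valid derivation exists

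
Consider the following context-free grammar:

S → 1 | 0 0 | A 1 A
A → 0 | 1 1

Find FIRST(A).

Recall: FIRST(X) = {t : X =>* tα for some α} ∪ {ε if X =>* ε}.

We compute FIRST(A) using the standard algorithm.
FIRST(A) = {0, 1}
FIRST(S) = {0, 1}
Therefore, FIRST(A) = {0, 1}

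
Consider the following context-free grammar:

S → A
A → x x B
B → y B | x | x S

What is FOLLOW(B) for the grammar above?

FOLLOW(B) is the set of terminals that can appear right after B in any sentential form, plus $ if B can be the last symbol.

We compute FOLLOW(B) using the standard algorithm.
FOLLOW(S) starts with {$}.
FIRST(A) = {x}
FIRST(B) = {x, y}
FIRST(S) = {x}
FOLLOW(A) = {$}
FOLLOW(B) = {$}
FOLLOW(S) = {$}
Therefore, FOLLOW(B) = {$}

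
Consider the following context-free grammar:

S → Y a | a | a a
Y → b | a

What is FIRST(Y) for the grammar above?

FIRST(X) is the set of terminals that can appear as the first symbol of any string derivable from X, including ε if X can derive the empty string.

We compute FIRST(Y) using the standard algorithm.
FIRST(S) = {a, b}
FIRST(Y) = {a, b}
Therefore, FIRST(Y) = {a, b}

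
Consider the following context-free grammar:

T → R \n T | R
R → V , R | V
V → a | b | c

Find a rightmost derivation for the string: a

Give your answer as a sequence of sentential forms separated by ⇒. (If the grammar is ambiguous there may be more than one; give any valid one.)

T ⇒ R ⇒ V ⇒ a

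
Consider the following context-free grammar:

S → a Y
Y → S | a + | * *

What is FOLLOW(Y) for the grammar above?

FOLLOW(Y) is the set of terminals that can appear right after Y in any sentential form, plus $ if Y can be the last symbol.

We compute FOLLOW(Y) using the standard algorithm.
FOLLOW(S) starts with {$}.
FIRST(S) = {a}
FIRST(Y) = {*, a}
FOLLOW(S) = {$}
FOLLOW(Y) = {$}
Therefore, FOLLOW(Y) = {$}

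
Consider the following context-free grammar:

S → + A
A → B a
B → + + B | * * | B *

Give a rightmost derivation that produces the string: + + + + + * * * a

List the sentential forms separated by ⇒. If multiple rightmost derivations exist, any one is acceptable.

S ⇒ + A ⇒ + B a ⇒ + + + B a ⇒ + + + + + B a ⇒ + + + + + B * a ⇒ + + + + + * * * a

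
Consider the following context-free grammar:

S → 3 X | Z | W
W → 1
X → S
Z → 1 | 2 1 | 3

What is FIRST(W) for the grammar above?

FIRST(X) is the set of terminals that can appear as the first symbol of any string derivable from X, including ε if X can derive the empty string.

We compute FIRST(W) using the standard algorithm.
FIRST(S) = {1, 2, 3}
FIRST(W) = {1}
FIRST(X) = {1, 2, 3}
FIRST(Z) = {1, 2, 3}
Therefore, FIRST(W) = {1}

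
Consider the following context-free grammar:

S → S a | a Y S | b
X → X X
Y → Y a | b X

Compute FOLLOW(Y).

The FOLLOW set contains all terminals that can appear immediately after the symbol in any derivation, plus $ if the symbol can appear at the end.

We compute FOLLOW(Y) using the standard algorithm.
FOLLOW(S) starts with {$}.
FIRST(S) = {a, b}
FIRST(X) = {}
FIRST(Y) = {b}
FOLLOW(S) = {$, a}
FOLLOW(X) = {a, b}
FOLLOW(Y) = {a, b}
Therefore, FOLLOW(Y) = {a, b}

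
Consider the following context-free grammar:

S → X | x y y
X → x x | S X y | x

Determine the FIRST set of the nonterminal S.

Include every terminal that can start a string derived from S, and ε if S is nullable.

We compute FIRST(S) using the standard algorithm.
FIRST(S) = {x}
FIRST(X) = {x}
Therefore, FIRST(S) = {x}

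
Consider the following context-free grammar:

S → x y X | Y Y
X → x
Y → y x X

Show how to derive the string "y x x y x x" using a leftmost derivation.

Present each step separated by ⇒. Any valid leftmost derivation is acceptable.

S ⇒ Y Y ⇒ y x X Y ⇒ y x x Y ⇒ y x x y x X ⇒ y x x y x x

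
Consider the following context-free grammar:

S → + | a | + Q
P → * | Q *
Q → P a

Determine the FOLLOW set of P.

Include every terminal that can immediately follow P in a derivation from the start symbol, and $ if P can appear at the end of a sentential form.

We compute FOLLOW(P) using the standard algorithm.
FOLLOW(S) starts with {$}.
FIRST(P) = {*}
FIRST(Q) = {*}
FIRST(S) = {+, a}
FOLLOW(P) = {a}
FOLLOW(Q) = {$, *}
FOLLOW(S) = {$}
Therefore, FOLLOW(P) = {a}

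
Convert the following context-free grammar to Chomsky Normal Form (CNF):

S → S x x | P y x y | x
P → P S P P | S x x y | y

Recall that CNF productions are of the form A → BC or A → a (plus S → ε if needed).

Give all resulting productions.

TX → x; TY → y; S → x; P → y; S → S X0; X0 → TX TX; S → P X1; X1 → TY X2; X2 → TX TY; P → P X3; X3 → S X4; X4 → P P; P → S X5; X5 → TX X6; X6 → TX TY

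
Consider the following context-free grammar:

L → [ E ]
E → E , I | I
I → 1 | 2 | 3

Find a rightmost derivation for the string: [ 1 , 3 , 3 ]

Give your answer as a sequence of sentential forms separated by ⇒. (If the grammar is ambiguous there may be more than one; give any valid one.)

L ⇒ [ E ] ⇒ [ E , I ] ⇒ [ E , 3 ] ⇒ [ E , I , 3 ] ⇒ [ E , 3 , 3 ] ⇒ [ I , 3 , 3 ] ⇒ [ 1 , 3 , 3 ]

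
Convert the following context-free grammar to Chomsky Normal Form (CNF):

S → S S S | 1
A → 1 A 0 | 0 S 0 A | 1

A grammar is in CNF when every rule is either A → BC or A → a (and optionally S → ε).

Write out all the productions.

S → 1; T1 → 1; T0 → 0; A → 1; S → S X0; X0 → S S; A → T1 X1; X1 → A T0; A → T0 X2; X2 → S X3; X3 → T0 A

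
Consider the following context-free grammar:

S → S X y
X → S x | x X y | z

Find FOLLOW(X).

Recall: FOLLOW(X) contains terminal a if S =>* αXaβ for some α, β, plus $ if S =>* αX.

We compute FOLLOW(X) using the standard algorithm.
FOLLOW(S) starts with {$}.
FIRST(S) = {}
FIRST(X) = {x, z}
FOLLOW(S) = {$, x, z}
FOLLOW(X) = {y}
Therefore, FOLLOW(X) = {y}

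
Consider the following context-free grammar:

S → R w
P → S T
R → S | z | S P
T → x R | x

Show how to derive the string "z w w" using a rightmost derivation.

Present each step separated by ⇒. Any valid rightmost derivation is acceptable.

S ⇒ R w ⇒ S w ⇒ R w w ⇒ z w w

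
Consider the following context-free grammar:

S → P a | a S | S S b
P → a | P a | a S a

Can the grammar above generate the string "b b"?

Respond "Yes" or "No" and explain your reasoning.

No - no valid derivation exists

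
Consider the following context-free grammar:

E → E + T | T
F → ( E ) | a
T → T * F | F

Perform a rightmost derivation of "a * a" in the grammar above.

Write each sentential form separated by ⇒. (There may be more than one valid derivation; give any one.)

E ⇒ T ⇒ T * F ⇒ T * a ⇒ F * a ⇒ a * a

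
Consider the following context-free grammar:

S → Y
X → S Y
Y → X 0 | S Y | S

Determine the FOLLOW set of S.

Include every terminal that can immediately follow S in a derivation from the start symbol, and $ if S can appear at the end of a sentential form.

We compute FOLLOW(S) using the standard algorithm.
FOLLOW(S) starts with {$}.
FIRST(S) = {}
FIRST(X) = {}
FIRST(Y) = {}
FOLLOW(S) = {$, 0}
FOLLOW(X) = {0}
FOLLOW(Y) = {$, 0}
Therefore, FOLLOW(S) = {$, 0}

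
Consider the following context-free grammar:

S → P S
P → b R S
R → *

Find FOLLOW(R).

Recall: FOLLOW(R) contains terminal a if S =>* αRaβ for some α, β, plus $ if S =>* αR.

We compute FOLLOW(R) using the standard algorithm.
FOLLOW(S) starts with {$}.
FIRST(P) = {b}
FIRST(R) = {*}
FIRST(S) = {b}
FOLLOW(P) = {b}
FOLLOW(R) = {b}
FOLLOW(S) = {$, b}
Therefore, FOLLOW(R) = {b}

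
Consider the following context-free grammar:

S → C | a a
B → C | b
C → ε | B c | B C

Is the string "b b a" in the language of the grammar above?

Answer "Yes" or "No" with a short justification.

No - no valid derivation exists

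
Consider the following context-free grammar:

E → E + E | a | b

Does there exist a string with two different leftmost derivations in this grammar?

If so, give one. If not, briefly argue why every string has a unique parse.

Yes - the string 'b + a + a + a + a' has two distinct leftmost derivations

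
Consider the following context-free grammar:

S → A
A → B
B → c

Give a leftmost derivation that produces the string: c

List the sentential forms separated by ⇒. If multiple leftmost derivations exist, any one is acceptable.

S ⇒ A ⇒ B ⇒ c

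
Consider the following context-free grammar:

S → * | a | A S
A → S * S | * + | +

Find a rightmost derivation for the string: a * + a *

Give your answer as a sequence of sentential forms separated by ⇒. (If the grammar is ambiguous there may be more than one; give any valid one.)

S ⇒ A S ⇒ A * ⇒ S * S * ⇒ S * A S * ⇒ S * A a * ⇒ S * + a * ⇒ a * + a *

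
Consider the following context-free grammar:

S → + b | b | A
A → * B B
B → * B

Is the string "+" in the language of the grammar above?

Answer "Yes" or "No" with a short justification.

No - no valid derivation exists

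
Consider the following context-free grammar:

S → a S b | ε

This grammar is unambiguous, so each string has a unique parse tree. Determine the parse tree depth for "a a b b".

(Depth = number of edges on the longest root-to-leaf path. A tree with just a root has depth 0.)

3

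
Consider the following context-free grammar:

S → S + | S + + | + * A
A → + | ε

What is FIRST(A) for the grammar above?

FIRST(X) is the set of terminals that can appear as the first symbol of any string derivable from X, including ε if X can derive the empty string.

We compute FIRST(A) using the standard algorithm.
FIRST(A) = {+, ε}
FIRST(S) = {+}
Therefore, FIRST(A) = {+, ε}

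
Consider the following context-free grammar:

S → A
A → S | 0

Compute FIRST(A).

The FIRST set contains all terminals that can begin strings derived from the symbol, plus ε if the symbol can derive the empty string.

We compute FIRST(A) using the standard algorithm.
FIRST(A) = {0}
FIRST(S) = {0}
Therefore, FIRST(A) = {0}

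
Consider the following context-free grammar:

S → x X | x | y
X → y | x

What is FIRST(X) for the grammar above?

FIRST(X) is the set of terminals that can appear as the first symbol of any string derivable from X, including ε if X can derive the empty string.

We compute FIRST(X) using the standard algorithm.
FIRST(S) = {x, y}
FIRST(X) = {x, y}
Therefore, FIRST(X) = {x, y}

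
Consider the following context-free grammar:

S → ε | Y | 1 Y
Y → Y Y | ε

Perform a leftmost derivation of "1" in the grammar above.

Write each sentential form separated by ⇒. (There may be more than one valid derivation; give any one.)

S ⇒ 1 Y ⇒ 1 Y Y ⇒ 1 Y Y Y ⇒ 1 Y Y ⇒ 1 Y ⇒ 1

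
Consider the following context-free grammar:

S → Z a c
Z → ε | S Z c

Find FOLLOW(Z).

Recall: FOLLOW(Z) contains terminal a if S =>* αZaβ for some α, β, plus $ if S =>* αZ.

We compute FOLLOW(Z) using the standard algorithm.
FOLLOW(S) starts with {$}.
FIRST(S) = {a}
FIRST(Z) = {a, ε}
FOLLOW(S) = {$, a, c}
FOLLOW(Z) = {a, c}
Therefore, FOLLOW(Z) = {a, c}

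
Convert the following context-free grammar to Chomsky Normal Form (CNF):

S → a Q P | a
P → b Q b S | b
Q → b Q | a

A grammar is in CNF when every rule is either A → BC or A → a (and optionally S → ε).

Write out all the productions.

TA → a; S → a; TB → b; P → b; Q → a; S → TA X0; X0 → Q P; P → TB X1; X1 → Q X2; X2 → TB S; Q → TB Q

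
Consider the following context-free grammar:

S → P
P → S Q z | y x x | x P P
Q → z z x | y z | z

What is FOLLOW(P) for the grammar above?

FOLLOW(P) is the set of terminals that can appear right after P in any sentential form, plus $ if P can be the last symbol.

We compute FOLLOW(P) using the standard algorithm.
FOLLOW(S) starts with {$}.
FIRST(P) = {x, y}
FIRST(Q) = {y, z}
FIRST(S) = {x, y}
FOLLOW(P) = {$, x, y, z}
FOLLOW(Q) = {z}
FOLLOW(S) = {$, y, z}
Therefore, FOLLOW(P) = {$, x, y, z}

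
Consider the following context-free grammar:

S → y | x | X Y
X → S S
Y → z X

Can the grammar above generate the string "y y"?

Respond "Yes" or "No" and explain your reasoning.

No - no valid derivation exists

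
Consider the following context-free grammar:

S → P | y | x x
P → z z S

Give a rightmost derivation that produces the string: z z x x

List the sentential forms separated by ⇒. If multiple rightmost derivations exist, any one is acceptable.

S ⇒ P ⇒ z z S ⇒ z z x x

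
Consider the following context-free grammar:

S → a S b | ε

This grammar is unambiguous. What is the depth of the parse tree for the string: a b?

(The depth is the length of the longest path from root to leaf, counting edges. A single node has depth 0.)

2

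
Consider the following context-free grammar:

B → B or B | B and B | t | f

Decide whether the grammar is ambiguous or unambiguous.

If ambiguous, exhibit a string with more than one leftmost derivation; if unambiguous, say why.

Ambiguous - the string 't or t or f and t or f' has two distinct leftmost derivations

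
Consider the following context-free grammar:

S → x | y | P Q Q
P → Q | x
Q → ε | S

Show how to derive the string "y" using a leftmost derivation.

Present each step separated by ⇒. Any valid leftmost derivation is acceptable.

S ⇒ P Q Q ⇒ Q Q Q ⇒ Q Q ⇒ Q ⇒ S ⇒ y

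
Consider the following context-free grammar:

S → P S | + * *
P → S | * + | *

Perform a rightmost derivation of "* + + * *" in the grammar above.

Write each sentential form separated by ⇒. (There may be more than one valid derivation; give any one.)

S ⇒ P S ⇒ P + * * ⇒ * + + * *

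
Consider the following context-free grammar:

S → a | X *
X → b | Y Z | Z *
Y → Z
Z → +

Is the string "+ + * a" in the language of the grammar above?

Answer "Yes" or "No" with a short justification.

No - no valid derivation exists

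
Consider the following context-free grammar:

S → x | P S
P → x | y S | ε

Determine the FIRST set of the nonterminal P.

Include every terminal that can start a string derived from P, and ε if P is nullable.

We compute FIRST(P) using the standard algorithm.
FIRST(P) = {x, y, ε}
FIRST(S) = {x, y}
Therefore, FIRST(P) = {x, y, ε}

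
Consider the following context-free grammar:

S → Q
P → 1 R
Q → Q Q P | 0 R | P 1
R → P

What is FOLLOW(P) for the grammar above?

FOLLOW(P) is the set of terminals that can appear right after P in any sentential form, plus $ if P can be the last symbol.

We compute FOLLOW(P) using the standard algorithm.
FOLLOW(S) starts with {$}.
FIRST(P) = {1}
FIRST(Q) = {0, 1}
FIRST(R) = {1}
FIRST(S) = {0, 1}
FOLLOW(P) = {$, 0, 1}
FOLLOW(Q) = {$, 0, 1}
FOLLOW(R) = {$, 0, 1}
FOLLOW(S) = {$}
Therefore, FOLLOW(P) = {$, 0, 1}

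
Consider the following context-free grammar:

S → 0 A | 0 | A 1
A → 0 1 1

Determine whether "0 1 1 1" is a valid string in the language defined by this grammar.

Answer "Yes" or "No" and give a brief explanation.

Yes - a valid derivation exists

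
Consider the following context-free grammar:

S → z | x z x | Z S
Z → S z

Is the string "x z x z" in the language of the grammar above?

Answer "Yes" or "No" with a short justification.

No - no valid derivation exists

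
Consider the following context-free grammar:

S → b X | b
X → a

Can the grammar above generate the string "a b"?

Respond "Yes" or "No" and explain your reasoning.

No - no valid derivation exists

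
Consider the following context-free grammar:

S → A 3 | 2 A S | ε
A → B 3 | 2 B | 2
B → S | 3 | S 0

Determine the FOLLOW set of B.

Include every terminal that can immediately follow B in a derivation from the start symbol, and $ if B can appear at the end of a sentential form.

We compute FOLLOW(B) using the standard algorithm.
FOLLOW(S) starts with {$}.
FIRST(A) = {0, 2, 3}
FIRST(B) = {0, 2, 3, ε}
FIRST(S) = {0, 2, 3, ε}
FOLLOW(A) = {$, 0, 2, 3}
FOLLOW(B) = {$, 0, 2, 3}
FOLLOW(S) = {$, 0, 2, 3}
Therefore, FOLLOW(B) = {$, 0, 2, 3}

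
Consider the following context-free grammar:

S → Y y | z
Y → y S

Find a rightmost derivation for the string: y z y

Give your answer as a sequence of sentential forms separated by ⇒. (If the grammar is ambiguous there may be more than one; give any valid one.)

S ⇒ Y y ⇒ y S y ⇒ y z y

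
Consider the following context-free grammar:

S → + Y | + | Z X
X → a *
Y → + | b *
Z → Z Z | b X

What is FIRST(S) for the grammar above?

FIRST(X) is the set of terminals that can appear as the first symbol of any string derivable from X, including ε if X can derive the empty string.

We compute FIRST(S) using the standard algorithm.
FIRST(S) = {+, b}
FIRST(X) = {a}
FIRST(Y) = {+, b}
FIRST(Z) = {b}
Therefore, FIRST(S) = {+, b}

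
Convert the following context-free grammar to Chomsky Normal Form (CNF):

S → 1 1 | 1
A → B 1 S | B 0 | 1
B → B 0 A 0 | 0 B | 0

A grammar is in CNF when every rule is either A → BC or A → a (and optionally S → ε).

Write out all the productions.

T1 → 1; S → 1; T0 → 0; A → 1; B → 0; S → T1 T1; A → B X0; X0 → T1 S; A → B T0; B → B X1; X1 → T0 X2; X2 → A T0; B → T0 B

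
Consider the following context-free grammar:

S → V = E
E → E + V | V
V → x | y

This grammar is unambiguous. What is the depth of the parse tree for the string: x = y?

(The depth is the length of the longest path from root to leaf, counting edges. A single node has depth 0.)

3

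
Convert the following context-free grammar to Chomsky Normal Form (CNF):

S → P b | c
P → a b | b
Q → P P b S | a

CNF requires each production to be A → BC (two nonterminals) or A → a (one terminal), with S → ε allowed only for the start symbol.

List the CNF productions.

TB → b; S → c; TA → a; P → b; Q → a; S → P TB; P → TA TB; Q → P X0; X0 → P X1; X1 → TB S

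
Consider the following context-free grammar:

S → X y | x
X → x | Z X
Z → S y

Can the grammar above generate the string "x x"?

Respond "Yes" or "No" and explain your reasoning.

No - no valid derivation exists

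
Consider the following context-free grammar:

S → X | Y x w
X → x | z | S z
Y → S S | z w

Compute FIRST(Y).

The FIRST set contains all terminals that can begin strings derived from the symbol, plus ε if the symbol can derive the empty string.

We compute FIRST(Y) using the standard algorithm.
FIRST(S) = {x, z}
FIRST(X) = {x, z}
FIRST(Y) = {x, z}
Therefore, FIRST(Y) = {x, z}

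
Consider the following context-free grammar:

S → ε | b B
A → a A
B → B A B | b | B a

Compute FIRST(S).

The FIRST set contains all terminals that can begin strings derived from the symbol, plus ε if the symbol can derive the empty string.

We compute FIRST(S) using the standard algorithm.
FIRST(A) = {a}
FIRST(B) = {b}
FIRST(S) = {b, ε}
Therefore, FIRST(S) = {b, ε}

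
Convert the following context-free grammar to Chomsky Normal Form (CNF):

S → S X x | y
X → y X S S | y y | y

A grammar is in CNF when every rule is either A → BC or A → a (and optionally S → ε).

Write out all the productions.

TX → x; S → y; TY → y; X → y; S → S X0; X0 → X TX; X → TY X1; X1 → X X2; X2 → S S; X → TY TY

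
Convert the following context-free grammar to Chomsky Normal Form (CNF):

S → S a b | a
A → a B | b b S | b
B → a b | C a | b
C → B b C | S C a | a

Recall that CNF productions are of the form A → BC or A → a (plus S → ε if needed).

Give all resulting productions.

TA → a; TB → b; S → a; A → b; B → b; C → a; S → S X0; X0 → TA TB; A → TA B; A → TB X1; X1 → TB S; B → TA TB; B → C TA; C → B X2; X2 → TB C; C → S X3; X3 → C TA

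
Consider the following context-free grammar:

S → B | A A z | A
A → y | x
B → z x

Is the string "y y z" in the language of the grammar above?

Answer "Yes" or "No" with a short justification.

Yes - a valid derivation exists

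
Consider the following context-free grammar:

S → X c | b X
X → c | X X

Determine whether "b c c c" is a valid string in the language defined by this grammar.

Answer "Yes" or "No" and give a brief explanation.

Yes - a valid derivation exists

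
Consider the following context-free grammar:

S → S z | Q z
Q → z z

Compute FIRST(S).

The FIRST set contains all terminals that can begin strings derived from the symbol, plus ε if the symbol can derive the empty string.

We compute FIRST(S) using the standard algorithm.
FIRST(Q) = {z}
FIRST(S) = {z}
Therefore, FIRST(S) = {z}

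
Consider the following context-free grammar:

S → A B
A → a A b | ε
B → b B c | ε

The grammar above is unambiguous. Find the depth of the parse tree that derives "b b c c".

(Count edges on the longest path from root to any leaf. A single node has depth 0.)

4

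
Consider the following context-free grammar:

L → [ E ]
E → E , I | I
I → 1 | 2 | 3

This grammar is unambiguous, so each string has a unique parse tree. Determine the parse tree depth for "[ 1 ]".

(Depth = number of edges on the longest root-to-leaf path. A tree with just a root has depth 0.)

3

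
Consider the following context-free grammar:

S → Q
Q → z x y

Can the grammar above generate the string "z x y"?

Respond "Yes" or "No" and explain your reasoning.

Yes - a valid derivation exists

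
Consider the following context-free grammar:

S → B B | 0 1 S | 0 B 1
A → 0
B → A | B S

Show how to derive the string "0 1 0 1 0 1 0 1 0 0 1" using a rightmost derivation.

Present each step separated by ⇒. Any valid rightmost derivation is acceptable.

S ⇒ 0 1 S ⇒ 0 1 0 1 S ⇒ 0 1 0 1 0 1 S ⇒ 0 1 0 1 0 1 0 1 S ⇒ 0 1 0 1 0 1 0 1 0 B 1 ⇒ 0 1 0 1 0 1 0 1 0 A 1 ⇒ 0 1 0 1 0 1 0 1 0 0 1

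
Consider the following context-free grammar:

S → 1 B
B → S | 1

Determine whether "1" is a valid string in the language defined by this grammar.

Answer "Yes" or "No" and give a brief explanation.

No - no valid derivation exists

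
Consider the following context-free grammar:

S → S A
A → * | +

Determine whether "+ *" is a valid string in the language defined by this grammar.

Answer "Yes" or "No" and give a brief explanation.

No - no valid derivation exists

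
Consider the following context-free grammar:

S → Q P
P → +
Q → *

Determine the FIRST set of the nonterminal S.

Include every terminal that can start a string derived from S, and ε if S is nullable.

We compute FIRST(S) using the standard algorithm.
FIRST(P) = {+}
FIRST(Q) = {*}
FIRST(S) = {*}
Therefore, FIRST(S) = {*}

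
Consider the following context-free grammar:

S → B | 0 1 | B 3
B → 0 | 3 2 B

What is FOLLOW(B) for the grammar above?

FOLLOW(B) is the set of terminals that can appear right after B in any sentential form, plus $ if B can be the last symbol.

We compute FOLLOW(B) using the standard algorithm.
FOLLOW(S) starts with {$}.
FIRST(B) = {0, 3}
FIRST(S) = {0, 3}
FOLLOW(B) = {$, 3}
FOLLOW(S) = {$}
Therefore, FOLLOW(B) = {$, 3}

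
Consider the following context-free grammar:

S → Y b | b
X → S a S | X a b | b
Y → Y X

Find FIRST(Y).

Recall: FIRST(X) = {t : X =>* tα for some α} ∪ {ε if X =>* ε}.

We compute FIRST(Y) using the standard algorithm.
FIRST(S) = {b}
FIRST(X) = {b}
FIRST(Y) = {}
Therefore, FIRST(Y) = {}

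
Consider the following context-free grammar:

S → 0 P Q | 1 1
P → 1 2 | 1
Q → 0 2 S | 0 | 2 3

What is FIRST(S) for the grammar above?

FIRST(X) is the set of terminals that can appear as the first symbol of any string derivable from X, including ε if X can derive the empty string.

We compute FIRST(S) using the standard algorithm.
FIRST(P) = {1}
FIRST(Q) = {0, 2}
FIRST(S) = {0, 1}
Therefore, FIRST(S) = {0, 1}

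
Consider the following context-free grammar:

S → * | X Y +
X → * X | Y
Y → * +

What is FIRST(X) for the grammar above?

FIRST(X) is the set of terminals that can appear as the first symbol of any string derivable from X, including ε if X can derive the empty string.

We compute FIRST(X) using the standard algorithm.
FIRST(S) = {*}
FIRST(X) = {*}
FIRST(Y) = {*}
Therefore, FIRST(X) = {*}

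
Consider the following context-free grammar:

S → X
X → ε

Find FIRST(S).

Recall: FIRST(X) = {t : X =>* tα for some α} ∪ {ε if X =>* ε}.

We compute FIRST(S) using the standard algorithm.
FIRST(S) = {ε}
FIRST(X) = {ε}
Therefore, FIRST(S) = {ε}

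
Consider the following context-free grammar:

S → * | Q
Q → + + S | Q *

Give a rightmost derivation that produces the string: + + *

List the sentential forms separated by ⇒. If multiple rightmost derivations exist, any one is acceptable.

S ⇒ Q ⇒ + + S ⇒ + + *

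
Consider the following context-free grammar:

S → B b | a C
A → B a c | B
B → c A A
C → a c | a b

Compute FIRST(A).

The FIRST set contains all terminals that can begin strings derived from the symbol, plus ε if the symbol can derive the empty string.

We compute FIRST(A) using the standard algorithm.
FIRST(A) = {c}
FIRST(B) = {c}
FIRST(C) = {a}
FIRST(S) = {a, c}
Therefore, FIRST(A) = {c}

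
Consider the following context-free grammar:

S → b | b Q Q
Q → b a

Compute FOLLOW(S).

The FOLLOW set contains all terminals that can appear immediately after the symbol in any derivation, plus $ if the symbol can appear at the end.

We compute FOLLOW(S) using the standard algorithm.
FOLLOW(S) starts with {$}.
FIRST(Q) = {b}
FIRST(S) = {b}
FOLLOW(Q) = {$, b}
FOLLOW(S) = {$}
Therefore, FOLLOW(S) = {$}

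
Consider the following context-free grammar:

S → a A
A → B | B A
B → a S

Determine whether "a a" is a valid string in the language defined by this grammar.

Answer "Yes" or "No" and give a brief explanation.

No - no valid derivation exists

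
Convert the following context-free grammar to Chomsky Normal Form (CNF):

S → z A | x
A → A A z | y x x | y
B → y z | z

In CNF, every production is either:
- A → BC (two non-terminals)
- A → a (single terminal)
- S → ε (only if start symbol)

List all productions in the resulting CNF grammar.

TZ → z; S → x; TY → y; TX → x; A → y; B → z; S → TZ A; A → A X0; X0 → A TZ; A → TY X1; X1 → TX TX; B → TY TZ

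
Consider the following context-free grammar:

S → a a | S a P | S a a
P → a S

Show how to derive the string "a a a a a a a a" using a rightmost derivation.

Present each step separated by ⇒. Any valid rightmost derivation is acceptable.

S ⇒ S a a ⇒ S a a a a ⇒ S a a a a a a ⇒ a a a a a a a a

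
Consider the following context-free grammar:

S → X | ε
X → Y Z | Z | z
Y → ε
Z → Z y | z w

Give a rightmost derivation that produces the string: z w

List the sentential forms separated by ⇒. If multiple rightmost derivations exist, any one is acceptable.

S ⇒ X ⇒ Z ⇒ z w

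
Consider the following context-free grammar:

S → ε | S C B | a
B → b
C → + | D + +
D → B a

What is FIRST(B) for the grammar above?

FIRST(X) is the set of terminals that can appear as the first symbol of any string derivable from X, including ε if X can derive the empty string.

We compute FIRST(B) using the standard algorithm.
FIRST(B) = {b}
FIRST(C) = {+, b}
FIRST(D) = {b}
FIRST(S) = {+, a, b, ε}
Therefore, FIRST(B) = {b}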